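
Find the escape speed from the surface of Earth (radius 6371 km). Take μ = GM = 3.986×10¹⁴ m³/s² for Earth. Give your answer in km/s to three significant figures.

r = R = 6.371×10⁶ m.
Escape speed v_esc = √(2μ/r) = √(2 × 3.986×10¹⁴ / 6.371×10⁶) = √(1.251×10⁸) = 11190 m/s.
= 11.19 km/s.

v_esc ≈ 11.2 km/s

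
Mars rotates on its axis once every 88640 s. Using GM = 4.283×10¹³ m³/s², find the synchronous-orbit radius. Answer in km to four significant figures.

A synchronous orbit has period T, so by Kepler's third law a = (μT²/4π²)^(1/3).
μT²/4π² = 4.283×10¹³ × (8.864×10⁴)² / 39.48 = 8.524×10²¹ m³.
a = 2.043×10⁷ m = 20428 km.

r_sync ≈ 20430 km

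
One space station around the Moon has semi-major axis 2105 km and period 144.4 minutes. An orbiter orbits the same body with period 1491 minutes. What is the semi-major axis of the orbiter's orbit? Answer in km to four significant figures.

a₂ ≈ 9981 km

Kepler's third law: a³ ∝ T², so a₂ = a₁ (T₂/T₁)^(2/3).
T₂/T₁ = 10.33, (T₂/T₁)^(2/3) = 4.742.
a₂ = 2105 × 4.742 = 9981 km.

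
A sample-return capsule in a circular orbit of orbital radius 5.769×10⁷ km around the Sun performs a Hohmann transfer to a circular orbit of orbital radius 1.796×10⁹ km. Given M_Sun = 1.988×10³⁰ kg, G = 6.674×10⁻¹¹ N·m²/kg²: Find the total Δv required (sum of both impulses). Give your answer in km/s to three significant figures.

Δv_total ≈ 25.3 km/s

μ = GM = 6.674×10⁻¹¹ × 1.988×10³⁰ = 1.327×10²⁰ m³/s².
r₁ = 5.769×10⁷ km = 5.769×10¹⁰ m.
r₂ = 1.796×10⁹ km = 1.796×10¹² m.
Transfer ellipse a_t = (r₁ + r₂)/2 = 9.268×10¹¹ m.
At r₁: circular v_c1 = √(μ/r₁) = 47960 m/s; transfer-perihelion v_p = √[μ(2/r₁ − 1/a_t)] = 66760 m/s.
Δv₁ = v_p − v_c1 = 18800 m/s.
At r₂: circular v_c2 = √(μ/r₂) = 8595 m/s; transfer-aphelion v_a = √[μ(2/r₂ − 1/a_t)] = 2144 m/s.
Δv₂ = v_c2 − v_a = 6451 m/s.
Total Δv = Δv₁ + Δv₂ = 25250 m/s = 25.25 km/s.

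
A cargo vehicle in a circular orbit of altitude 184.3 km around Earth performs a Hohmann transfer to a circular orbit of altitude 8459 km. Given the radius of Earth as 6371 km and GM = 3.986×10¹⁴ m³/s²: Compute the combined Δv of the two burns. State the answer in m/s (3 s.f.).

r₁ = 6371 + 184.3 = 6555.3 km = 6.5553×10⁶ m.
r₂ = 6371 + 8459 = 14830 km = 1.4830×10⁷ m.
Transfer ellipse a_t = (r₁ + r₂)/2 = 1.069×10⁷ m.
At r₁: circular v_c1 = √(μ/r₁) = 7798 m/s; transfer-perigee v_p = √[μ(2/r₁ − 1/a_t)] = 9183 m/s.
Δv₁ = v_p − v_c1 = 1386 m/s.
At r₂: circular v_c2 = √(μ/r₂) = 5184 m/s; transfer-apogee v_a = √[μ(2/r₂ − 1/a_t)] = 4059 m/s.
Δv₂ = v_c2 − v_a = 1125 m/s.
Total Δv = Δv₁ + Δv₂ = 2511 m/s.

Δv_total ≈ 2510 m/s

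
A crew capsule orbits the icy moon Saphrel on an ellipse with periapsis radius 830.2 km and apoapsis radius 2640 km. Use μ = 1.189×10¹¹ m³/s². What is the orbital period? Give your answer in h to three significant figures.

Semi-major axis a = (r_p + r_a)/2 = (830.20 + 2640.0)/2 = 1735.1 km = 1.735×10⁶ m.
By Kepler's third law T = 2π√(a³/μ) = 2π × 6.628×10³ = 4.165×10⁴ s.
= 11.57 h.

T ≈ 11.6 h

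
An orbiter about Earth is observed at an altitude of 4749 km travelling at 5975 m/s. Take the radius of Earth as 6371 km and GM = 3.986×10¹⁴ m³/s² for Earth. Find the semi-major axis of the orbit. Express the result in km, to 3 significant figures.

r = 6371 + 4749 = 11120 km = 1.112×10⁷ m.
Vis-viva rearranged: 1/a = 2/r − v²/μ = 1.799×10⁻⁷ − 8.957×10⁻⁸ = 9.029×10⁻⁸ m⁻¹.
a = 1.108×10⁷ m = 11075 km.

a ≈ 11100 km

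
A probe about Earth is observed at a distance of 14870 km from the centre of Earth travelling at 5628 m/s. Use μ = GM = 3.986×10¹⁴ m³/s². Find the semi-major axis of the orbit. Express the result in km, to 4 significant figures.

r = 1.487×10⁷ m.
Vis-viva rearranged: 1/a = 2/r − v²/μ = 1.345×10⁻⁷ − 7.946×10⁻⁸ = 5.503×10⁻⁸ m⁻¹.
a = 1.817×10⁷ m = 18170 km.

a ≈ 18170 km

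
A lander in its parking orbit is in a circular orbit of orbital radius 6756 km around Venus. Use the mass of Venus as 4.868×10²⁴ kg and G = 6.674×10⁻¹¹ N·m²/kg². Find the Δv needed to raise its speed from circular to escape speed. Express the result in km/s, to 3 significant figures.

μ = GM = 6.674×10⁻¹¹ × 4.868×10²⁴ = 3.249×10¹⁴ m³/s².
r = 6756 km = 6.756×10⁶ m.
Circular speed v_c = √(μ/r) = 6935 m/s.
Escape speed v_esc = √(2μ/r) = √2 × v_c = 9807 m/s.
Δv = v_esc − v_c = 2872 m/s = 2.872 km/s.

Δv ≈ 2.87 km/s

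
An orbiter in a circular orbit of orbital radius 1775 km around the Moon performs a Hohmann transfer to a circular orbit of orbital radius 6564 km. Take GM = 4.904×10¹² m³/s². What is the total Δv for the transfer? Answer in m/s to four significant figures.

r₁ = 1775 km = 1.775×10⁶ m.
r₂ = 6564 km = 6.564×10⁶ m.
Transfer ellipse a_t = (r₁ + r₂)/2 = 4.170×10⁶ m.
At r₁: circular v_c1 = √(μ/r₁) = 1662 m/s; transfer-perilune v_p = √[μ(2/r₁ − 1/a_t)] = 2086 m/s.
Δv₁ = v_p − v_c1 = 423.4 m/s.
At r₂: circular v_c2 = √(μ/r₂) = 864.4 m/s; transfer-apolune v_a = √[μ(2/r₂ − 1/a_t)] = 564.0 m/s.
Δv₂ = v_c2 − v_a = 300.4 m/s.
Total Δv = Δv₁ + Δv₂ = 723.8 m/s.

Δv_total ≈ 723.8 m/s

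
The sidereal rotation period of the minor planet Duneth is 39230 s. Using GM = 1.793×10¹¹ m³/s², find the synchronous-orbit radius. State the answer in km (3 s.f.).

r_sync ≈ 1910 km

A synchronous orbit has period T, so by Kepler's third law a = (μT²/4π²)^(1/3).
μT²/4π² = 1.793×10¹¹ × (3.923×10⁴)² / 39.48 = 6.990×10¹⁸ m³.
a = 1.912×10⁶ m = 1912.0 km.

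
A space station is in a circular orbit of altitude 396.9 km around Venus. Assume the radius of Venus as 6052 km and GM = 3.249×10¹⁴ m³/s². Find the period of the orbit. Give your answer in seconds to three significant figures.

r = 6052 + 396.9 = 6448.9 km = 6.4489×10⁶ m.
Kepler's third law: T = 2π√(r³/μ) = 2π√((6.449×10⁶)³ / 3.249×10¹⁴).
r³/μ = 8.255×10⁵ s², so T = 2π × 9.086×10² = 5.709×10³ s.

T ≈ 5710 seconds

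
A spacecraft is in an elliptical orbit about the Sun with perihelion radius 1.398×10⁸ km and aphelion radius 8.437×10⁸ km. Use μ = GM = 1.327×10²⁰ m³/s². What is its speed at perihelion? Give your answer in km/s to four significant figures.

v ≈ 40.36 km/s

Semi-major axis a = (r_p + r_a)/2 = 4.9175×10⁸ km = 4.918×10¹¹ m.
Vis-viva: v² = μ(2/r − 1/a) = 1.327×10²⁰ × (1.431×10⁻¹¹ − 2.034×10⁻¹²) = 1.629×10⁹ m²/s².
v = 40360 m/s = 40.36 km/s.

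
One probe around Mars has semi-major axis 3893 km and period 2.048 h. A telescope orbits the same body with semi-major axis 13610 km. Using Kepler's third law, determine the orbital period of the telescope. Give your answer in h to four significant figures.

T₂ ≈ 13.39 h

Kepler's third law: T² ∝ a³, so T₂ = T₁ (a₂/a₁)^(3/2).
a₂/a₁ = 3.496, (a₂/a₁)^(3/2) = 6.537.
T₂ = 2.048 × 6.537 = 13.39 h.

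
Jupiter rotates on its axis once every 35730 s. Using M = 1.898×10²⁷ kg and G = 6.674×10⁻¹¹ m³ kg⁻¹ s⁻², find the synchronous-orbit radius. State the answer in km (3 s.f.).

μ = GM = 6.674×10⁻¹¹ × 1.898×10²⁷ = 1.267×10¹⁷ m³/s².
A synchronous orbit has period T, so by Kepler's third law a = (μT²/4π²)^(1/3).
μT²/4π² = 1.267×10¹⁷ × (3.573×10⁴)² / 39.48 = 4.096×10²⁴ m³.
a = 1.600×10⁸ m = 1.6000×10⁵ km.

r_sync ≈ 1.60×10⁵ km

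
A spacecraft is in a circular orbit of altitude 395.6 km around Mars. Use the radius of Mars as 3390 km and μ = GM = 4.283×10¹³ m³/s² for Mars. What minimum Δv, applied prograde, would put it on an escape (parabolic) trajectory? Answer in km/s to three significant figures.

r = 3390 + 395.6 = 3785.6 km = 3.7856×10⁶ m.
Circular speed v_c = √(μ/r) = 3364 m/s.
Escape speed v_esc = √(2μ/r) = √2 × v_c = 4757 m/s.
Δv = v_esc − v_c = 1393 m/s = 1.393 km/s.

Δv ≈ 1.39 km/s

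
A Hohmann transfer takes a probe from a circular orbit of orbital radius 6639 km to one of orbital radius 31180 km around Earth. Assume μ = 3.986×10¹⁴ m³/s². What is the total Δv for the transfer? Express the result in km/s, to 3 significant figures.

Δv_total ≈ 3.66 km/s

r₁ = 6639 km = 6.639×10⁶ m.
r₂ = 31180 km = 3.118×10⁷ m.
Transfer ellipse a_t = (r₁ + r₂)/2 = 1.891×10⁷ m.
At r₁: circular v_c1 = √(μ/r₁) = 7748 m/s; transfer-perigee v_p = √[μ(2/r₁ − 1/a_t)] = 9950 m/s.
Δv₁ = v_p − v_c1 = 2201 m/s.
At r₂: circular v_c2 = √(μ/r₂) = 3575 m/s; transfer-apogee v_a = √[μ(2/r₂ − 1/a_t)] = 2119 m/s.
Δv₂ = v_c2 − v_a = 1457 m/s.
Total Δv = Δv₁ + Δv₂ = 3658 m/s = 3.658 km/s.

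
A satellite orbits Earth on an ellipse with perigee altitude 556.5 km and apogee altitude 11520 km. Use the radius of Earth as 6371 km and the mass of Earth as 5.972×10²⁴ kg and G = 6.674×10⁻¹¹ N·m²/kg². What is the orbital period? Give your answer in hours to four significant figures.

μ = GM = 6.674×10⁻¹¹ × 5.972×10²⁴ = 3.986×10¹⁴ m³/s².
r_p = 6371 + 556.5 = 6927.5 km = 6.9275×10⁶ m.
r_a = 6371 + 11520 = 17891 km = 1.7891×10⁷ m.
Semi-major axis a = (r_p + r_a)/2 = (6927.5 + 17891)/2 = 12409 km = 1.241×10⁷ m.
By Kepler's third law T = 2π√(a³/μ) = 2π × 2.190×10³ = 1.376×10⁴ s.
= 3.822 hours.

T ≈ 3.822 hours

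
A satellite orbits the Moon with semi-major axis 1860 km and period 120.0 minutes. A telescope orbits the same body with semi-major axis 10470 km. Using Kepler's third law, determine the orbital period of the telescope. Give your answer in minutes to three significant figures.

T₂ ≈ 1600 minutes

Kepler's third law: T² ∝ a³, so T₂ = T₁ (a₂/a₁)^(3/2).
a₂/a₁ = 5.629, (a₂/a₁)^(3/2) = 13.36.
T₂ = 120.0 × 13.36 = 1603 minutes.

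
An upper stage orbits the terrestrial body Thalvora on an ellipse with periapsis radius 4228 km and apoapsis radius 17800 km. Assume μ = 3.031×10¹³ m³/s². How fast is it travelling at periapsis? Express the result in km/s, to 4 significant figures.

v ≈ 3.404 km/s

Semi-major axis a = (r_p + r_a)/2 = 11014 km = 1.101×10⁷ m.
Vis-viva: v² = μ(2/r − 1/a) = 3.031×10¹³ × (4.730×10⁻⁷ − 9.079×10⁻⁸) = 1.159×10⁷ m²/s².
v = 3404 m/s = 3.404 km/s.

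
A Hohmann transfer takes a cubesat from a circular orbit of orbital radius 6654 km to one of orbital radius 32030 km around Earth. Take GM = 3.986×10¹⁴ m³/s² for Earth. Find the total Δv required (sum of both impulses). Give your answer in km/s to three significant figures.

Δv_total ≈ 3.68 km/s

r₁ = 6654 km = 6.654×10⁶ m.
r₂ = 32030 km = 3.203×10⁷ m.
Transfer ellipse a_t = (r₁ + r₂)/2 = 1.934×10⁷ m.
At r₁: circular v_c1 = √(μ/r₁) = 7740 m/s; transfer-perigee v_p = √[μ(2/r₁ − 1/a_t)] = 9960 m/s.
Δv₁ = v_p − v_c1 = 2220 m/s.
At r₂: circular v_c2 = √(μ/r₂) = 3528 m/s; transfer-apogee v_a = √[μ(2/r₂ − 1/a_t)] = 2069 m/s.
Δv₂ = v_c2 − v_a = 1459 m/s.
Total Δv = Δv₁ + Δv₂ = 3679 m/s = 3.679 km/s.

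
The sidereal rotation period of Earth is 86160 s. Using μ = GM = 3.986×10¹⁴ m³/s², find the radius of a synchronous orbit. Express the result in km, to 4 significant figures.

A synchronous orbit has period T, so by Kepler's third law a = (μT²/4π²)^(1/3).
μT²/4π² = 3.986×10¹⁴ × (8.616×10⁴)² / 39.48 = 7.495×10²² m³.
a = 4.216×10⁷ m = 42163 km.

r_sync ≈ 42160 km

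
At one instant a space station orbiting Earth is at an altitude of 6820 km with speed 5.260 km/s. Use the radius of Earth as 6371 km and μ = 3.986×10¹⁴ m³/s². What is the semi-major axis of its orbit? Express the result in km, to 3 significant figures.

r = 6371 + 6820 = 13191 km = 1.319×10⁷ m.
Vis-viva rearranged: 1/a = 2/r − v²/μ = 1.516×10⁻⁷ − 6.941×10⁻⁸ = 8.221×10⁻⁸ m⁻¹.
a = 1.216×10⁷ m = 12164 km.

a ≈ 12200 km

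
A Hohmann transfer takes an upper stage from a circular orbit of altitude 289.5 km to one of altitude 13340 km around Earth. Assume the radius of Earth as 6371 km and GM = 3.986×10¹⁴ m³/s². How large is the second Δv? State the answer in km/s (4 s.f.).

r₁ = 6371 + 289.5 = 6660.5 km = 6.6605×10⁶ m.
r₂ = 6371 + 13340 = 19711 km = 1.9711×10⁷ m.
Transfer ellipse a_t = (r₁ + r₂)/2 = 1.319×10⁷ m.
At r₁: circular v_c1 = √(μ/r₁) = 7736 m/s; transfer-perigee v_p = √[μ(2/r₁ − 1/a_t)] = 9458 m/s.
At r₂: circular v_c2 = √(μ/r₂) = 4497 m/s; transfer-apogee v_a = √[μ(2/r₂ − 1/a_t)] = 3196 m/s.
Δv₂ = v_c2 − v_a = 1301 m/s.
= 1.301 km/s.

Δv ≈ 1.301 km/s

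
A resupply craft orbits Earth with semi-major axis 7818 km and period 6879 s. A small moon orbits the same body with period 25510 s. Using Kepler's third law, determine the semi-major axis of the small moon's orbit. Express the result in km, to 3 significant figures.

a₂ ≈ 18700 km

Kepler's third law: a³ ∝ T², so a₂ = a₁ (T₂/T₁)^(2/3).
T₂/T₁ = 3.708, (T₂/T₁)^(2/3) = 2.396.
a₂ = 7818 × 2.396 = 18730 km.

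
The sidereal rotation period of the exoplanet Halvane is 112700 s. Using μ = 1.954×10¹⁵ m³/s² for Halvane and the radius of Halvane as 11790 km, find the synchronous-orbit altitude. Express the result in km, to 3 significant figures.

A synchronous orbit has period T, so by Kepler's third law a = (μT²/4π²)^(1/3).
μT²/4π² = 1.954×10¹⁵ × (1.127×10⁵)² / 39.48 = 6.287×10²³ m³.
a = 8.567×10⁷ m = 85665 km.
Altitude h = a − R = 85665 − 11790 = 73875 km.

h_sync ≈ 73900 km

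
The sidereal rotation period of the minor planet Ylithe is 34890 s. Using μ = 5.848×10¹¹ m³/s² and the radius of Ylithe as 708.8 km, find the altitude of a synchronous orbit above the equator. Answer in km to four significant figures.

A synchronous orbit has period T, so by Kepler's third law a = (μT²/4π²)^(1/3).
μT²/4π² = 5.848×10¹¹ × (3.489×10⁴)² / 39.48 = 1.803×10¹⁹ m³.
a = 2.622×10⁶ m = 2622.3 km.
Altitude h = a − R = 2622.3 − 708.8 = 1913.5 km.

h_sync ≈ 1914 km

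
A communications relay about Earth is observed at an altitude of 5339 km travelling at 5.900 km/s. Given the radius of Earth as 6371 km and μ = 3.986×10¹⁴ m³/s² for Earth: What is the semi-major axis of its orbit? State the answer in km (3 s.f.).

a ≈ 12000 km

r = 6371 + 5339 = 11710 km = 1.171×10⁷ m.
Specific orbital energy ε = v²/2 − μ/r = (5900)²/2 − 3.986×10¹⁴/1.171×10⁷ = -1.663×10⁷ J/kg.
Since ε = −μ/(2a), a = −μ/(2ε) = 1.198×10⁷ m = 11981 km.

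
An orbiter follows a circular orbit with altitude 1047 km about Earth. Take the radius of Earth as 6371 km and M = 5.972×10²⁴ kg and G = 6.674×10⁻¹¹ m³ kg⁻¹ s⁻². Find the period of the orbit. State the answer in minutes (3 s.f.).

T ≈ 106 minutes

μ = GM = 6.674×10⁻¹¹ × 5.972×10²⁴ = 3.986×10¹⁴ m³/s².
r = 6371 + 1047 = 7418.0 km = 7.4180×10⁶ m.
Kepler's third law: T = 2π√(r³/μ) = 2π√((7.418×10⁶)³ / 3.986×10¹⁴).
r³/μ = 1.024×10⁶ s², so T = 2π × 1.012×10³ = 6.359×10³ s.
Converting: 6.359×10³ s ÷ 60.00 = 106.0 minutes.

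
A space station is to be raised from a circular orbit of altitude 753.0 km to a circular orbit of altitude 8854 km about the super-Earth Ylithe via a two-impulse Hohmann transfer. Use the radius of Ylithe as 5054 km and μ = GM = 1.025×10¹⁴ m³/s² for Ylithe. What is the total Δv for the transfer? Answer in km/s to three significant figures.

r₁ = 5054 + 753.0 = 5807.0 km = 5.8070×10⁶ m.
r₂ = 5054 + 8854 = 13908 km = 1.3908×10⁷ m.
Transfer ellipse a_t = (r₁ + r₂)/2 = 9.858×10⁶ m.
At r₁: circular v_c1 = √(μ/r₁) = 4201 m/s; transfer-periapsis v_p = √[μ(2/r₁ − 1/a_t)] = 4990 m/s.
Δv₁ = v_p − v_c1 = 789.1 m/s.
At r₂: circular v_c2 = √(μ/r₂) = 2715 m/s; transfer-apoapsis v_a = √[μ(2/r₂ − 1/a_t)] = 2084 m/s.
Δv₂ = v_c2 − v_a = 631.1 m/s.
Total Δv = Δv₁ + Δv₂ = 1420 m/s = 1.420 km/s.

Δv_total ≈ 1.42 km/s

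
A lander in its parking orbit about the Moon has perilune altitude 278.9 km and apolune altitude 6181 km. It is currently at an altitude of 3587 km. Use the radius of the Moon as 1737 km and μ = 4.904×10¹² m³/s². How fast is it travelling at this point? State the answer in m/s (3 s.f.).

r_p = 1737 + 278.9 = 2015.9 km = 2.0159×10⁶ m.
r_a = 1737 + 6181 = 7918.0 km = 7.9180×10⁶ m.
r = 1737 + 3587 = 5324.0 km = 5.324×10⁶ m.
Semi-major axis a = (r_p + r_a)/2 = 4966.9 km = 4.967×10⁶ m.
Vis-viva: v² = μ(2/r − 1/a) = 4.904×10¹² × (3.757×10⁻⁷ − 2.013×10⁻⁷) = 8.549×10⁵ m²/s².
v = 924.6 m/s.

v ≈ 925 m/s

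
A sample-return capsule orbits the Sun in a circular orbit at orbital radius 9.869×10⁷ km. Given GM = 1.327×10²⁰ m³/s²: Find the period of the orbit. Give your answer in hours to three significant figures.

T ≈ 4700 hours

r = 9.869×10⁷ km = 9.869×10¹⁰ m.
Kepler's third law: T = 2π√(r³/μ) = 2π√((9.869×10¹⁰)³ / 1.327×10²⁰).
r³/μ = 7.244×10¹² s², so T = 2π × 2.691×10⁶ = 1.691×10⁷ s.
Converting: 1.691×10⁷ s ÷ 3600 = 4697 hours.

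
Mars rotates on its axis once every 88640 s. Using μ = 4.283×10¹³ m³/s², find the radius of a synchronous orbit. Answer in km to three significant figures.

r_sync ≈ 20400 km

A synchronous orbit has period T, so by Kepler's third law a = (μT²/4π²)^(1/3).
μT²/4π² = 4.283×10¹³ × (8.864×10⁴)² / 39.48 = 8.524×10²¹ m³.
a = 2.043×10⁷ m = 20428 km.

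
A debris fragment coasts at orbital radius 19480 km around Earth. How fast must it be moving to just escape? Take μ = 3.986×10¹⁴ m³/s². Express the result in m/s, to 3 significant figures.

r = 19480 km = 1.948×10⁷ m.
Escape speed v_esc = √(2μ/r) = √(2 × 3.986×10¹⁴ / 1.948×10⁷) = √(4.092×10⁷) = 6397 m/s.

v_esc ≈ 6400 m/s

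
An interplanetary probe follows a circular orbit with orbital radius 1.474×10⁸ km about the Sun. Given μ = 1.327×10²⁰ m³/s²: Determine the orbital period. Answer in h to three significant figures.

r = 1.474×10⁸ km = 1.474×10¹¹ m.
Kepler's third law: T = 2π√(r³/μ) = 2π√((1.474×10¹¹)³ / 1.327×10²⁰).
r³/μ = 2.413×10¹³ s², so T = 2π × 4.913×10⁶ = 3.087×10⁷ s.
Converting: 3.087×10⁷ s ÷ 3600 = 8574 h.

T ≈ 8570 h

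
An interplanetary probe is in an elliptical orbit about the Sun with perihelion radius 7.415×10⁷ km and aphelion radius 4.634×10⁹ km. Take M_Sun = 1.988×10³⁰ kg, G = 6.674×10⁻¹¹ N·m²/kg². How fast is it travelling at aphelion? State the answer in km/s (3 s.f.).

μ = GM = 6.674×10⁻¹¹ × 1.988×10³⁰ = 1.327×10²⁰ m³/s².
Semi-major axis a = (r_p + r_a)/2 = 2.3541×10⁹ km = 2.354×10¹² m.
Vis-viva: v² = μ(2/r − 1/a) = 1.327×10²⁰ × (4.316×10⁻¹³ − 4.248×10⁻¹³) = 9.019×10⁵ m²/s².
v = 949.7 m/s = 0.9497 km/s.

v ≈ 0.95 km/s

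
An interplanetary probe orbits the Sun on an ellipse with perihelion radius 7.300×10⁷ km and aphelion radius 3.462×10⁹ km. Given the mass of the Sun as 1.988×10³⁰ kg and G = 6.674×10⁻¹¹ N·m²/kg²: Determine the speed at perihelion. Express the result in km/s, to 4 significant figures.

v ≈ 59.67 km/s

μ = GM = 6.674×10⁻¹¹ × 1.988×10³⁰ = 1.327×10²⁰ m³/s².
Semi-major axis a = (r_p + r_a)/2 = 1.7675×10⁹ km = 1.768×10¹² m.
Vis-viva: v² = μ(2/r − 1/a) = 1.327×10²⁰ × (2.740×10⁻¹¹ − 5.658×10⁻¹³) = 3.560×10⁹ m²/s².
v = 59670 m/s = 59.67 km/s.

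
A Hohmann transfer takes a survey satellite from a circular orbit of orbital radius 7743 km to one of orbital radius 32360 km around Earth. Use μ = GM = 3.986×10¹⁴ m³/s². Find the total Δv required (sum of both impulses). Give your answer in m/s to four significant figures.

r₁ = 7743 km = 7.743×10⁶ m.
r₂ = 32360 km = 3.236×10⁷ m.
Transfer ellipse a_t = (r₁ + r₂)/2 = 2.005×10⁷ m.
At r₁: circular v_c1 = √(μ/r₁) = 7175 m/s; transfer-perigee v_p = √[μ(2/r₁ − 1/a_t)] = 9115 m/s.
Δv₁ = v_p − v_c1 = 1940 m/s.
At r₂: circular v_c2 = √(μ/r₂) = 3510 m/s; transfer-apogee v_a = √[μ(2/r₂ − 1/a_t)] = 2181 m/s.
Δv₂ = v_c2 − v_a = 1329 m/s.
Total Δv = Δv₁ + Δv₂ = 3269 m/s.

Δv_total ≈ 3269 m/s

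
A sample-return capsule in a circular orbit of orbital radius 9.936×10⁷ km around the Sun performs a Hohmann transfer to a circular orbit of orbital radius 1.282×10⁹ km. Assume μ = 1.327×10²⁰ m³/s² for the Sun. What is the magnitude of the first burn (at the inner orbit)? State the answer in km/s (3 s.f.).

Δv ≈ 13.2 km/s

r₁ = 9.936×10⁷ km = 9.936×10¹⁰ m.
r₂ = 1.282×10⁹ km = 1.282×10¹² m.
Transfer ellipse a_t = (r₁ + r₂)/2 = 6.907×10¹¹ m.
At r₁: circular v_c1 = √(μ/r₁) = 36550 m/s; transfer-perihelion v_p = √[μ(2/r₁ − 1/a_t)] = 49790 m/s.
Δv₁ = v_p − v_c1 = 13240 m/s.
= 13.24 km/s.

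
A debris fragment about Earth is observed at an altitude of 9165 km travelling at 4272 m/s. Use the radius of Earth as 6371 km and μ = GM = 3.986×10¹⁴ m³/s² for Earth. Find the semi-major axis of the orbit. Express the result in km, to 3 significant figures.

a ≈ 12100 km

r = 6371 + 9165 = 15536 km = 1.554×10⁷ m.
Vis-viva rearranged: 1/a = 2/r − v²/μ = 1.287×10⁻⁷ − 4.579×10⁻⁸ = 8.295×10⁻⁸ m⁻¹.
a = 1.206×10⁷ m = 12056 km.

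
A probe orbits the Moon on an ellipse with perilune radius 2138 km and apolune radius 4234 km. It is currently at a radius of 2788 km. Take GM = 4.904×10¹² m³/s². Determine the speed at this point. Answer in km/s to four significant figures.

v ≈ 1.407 km/s

Semi-major axis a = (r_p + r_a)/2 = 3186.0 km = 3.186×10⁶ m.
Vis-viva: v² = μ(2/r − 1/a) = 4.904×10¹² × (7.174×10⁻⁷ − 3.139×10⁻⁷) = 1.979×10⁶ m²/s².
v = 1407 m/s = 1.407 km/s.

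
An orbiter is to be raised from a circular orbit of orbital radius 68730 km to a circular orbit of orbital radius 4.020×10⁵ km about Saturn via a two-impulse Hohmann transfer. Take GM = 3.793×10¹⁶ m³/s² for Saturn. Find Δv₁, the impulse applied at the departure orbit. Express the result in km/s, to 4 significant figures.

Δv ≈ 7.210 km/s

r₁ = 68730 km = 6.873×10⁷ m.
r₂ = 4.020×10⁵ km = 4.020×10⁸ m.
Transfer ellipse a_t = (r₁ + r₂)/2 = 2.354×10⁸ m.
At r₁: circular v_c1 = √(μ/r₁) = 23490 m/s; transfer-perikrone v_p = √[μ(2/r₁ − 1/a_t)] = 30700 m/s.
Δv₁ = v_p − v_c1 = 7210 m/s.
= 7.210 km/s.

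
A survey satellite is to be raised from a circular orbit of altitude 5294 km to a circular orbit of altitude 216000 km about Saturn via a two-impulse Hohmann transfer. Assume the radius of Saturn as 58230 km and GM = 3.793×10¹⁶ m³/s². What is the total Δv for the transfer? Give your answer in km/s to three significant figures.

r₁ = 58230 + 5294 = 63524 km = 6.3524×10⁷ m.
r₂ = 58230 + 216000 = 274230 km = 2.7423×10⁸ m.
Transfer ellipse a_t = (r₁ + r₂)/2 = 1.689×10⁸ m.
At r₁: circular v_c1 = √(μ/r₁) = 24440 m/s; transfer-perikrone v_p = √[μ(2/r₁ − 1/a_t)] = 31140 m/s.
Δv₁ = v_p − v_c1 = 6703 m/s.
At r₂: circular v_c2 = √(μ/r₂) = 11760 m/s; transfer-apokrone v_a = √[μ(2/r₂ − 1/a_t)] = 7213 m/s.
Δv₂ = v_c2 − v_a = 4548 m/s.
Total Δv = Δv₁ + Δv₂ = 11250 m/s = 11.25 km/s.

Δv_total ≈ 11.3 km/s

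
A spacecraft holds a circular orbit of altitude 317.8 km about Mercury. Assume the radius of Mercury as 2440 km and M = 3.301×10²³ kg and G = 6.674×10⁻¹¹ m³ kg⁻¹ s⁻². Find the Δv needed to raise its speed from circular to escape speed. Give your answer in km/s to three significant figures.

μ = GM = 6.674×10⁻¹¹ × 3.301×10²³ = 2.203×10¹³ m³/s².
r = 2440 + 317.8 = 2757.8 km = 2.7578×10⁶ m.
Circular speed v_c = √(μ/r) = 2826 m/s.
Escape speed v_esc = √(2μ/r) = √2 × v_c = 3997 m/s.
Δv = v_esc − v_c = 1171 m/s = 1.171 km/s.

Δv ≈ 1.17 km/s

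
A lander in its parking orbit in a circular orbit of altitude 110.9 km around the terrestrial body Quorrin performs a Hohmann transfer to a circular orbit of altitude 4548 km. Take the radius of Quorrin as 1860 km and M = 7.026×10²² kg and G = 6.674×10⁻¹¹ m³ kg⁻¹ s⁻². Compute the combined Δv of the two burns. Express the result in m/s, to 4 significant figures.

μ = GM = 6.674×10⁻¹¹ × 7.026×10²² = 4.689×10¹² m³/s².
r₁ = 1860 + 110.9 = 1970.9 km = 1.9709×10⁶ m.
r₂ = 1860 + 4548 = 6408.0 km = 6.4080×10⁶ m.
Transfer ellipse a_t = (r₁ + r₂)/2 = 4.189×10⁶ m.
At r₁: circular v_c1 = √(μ/r₁) = 1542 m/s; transfer-periapsis v_p = √[μ(2/r₁ − 1/a_t)] = 1908 m/s.
Δv₁ = v_p − v_c1 = 365.2 m/s.
At r₂: circular v_c2 = √(μ/r₂) = 855.4 m/s; transfer-apoapsis v_a = √[μ(2/r₂ − 1/a_t)] = 586.7 m/s.
Δv₂ = v_c2 − v_a = 268.7 m/s.
Total Δv = Δv₁ + Δv₂ = 633.9 m/s.

Δv_total ≈ 633.9 m/s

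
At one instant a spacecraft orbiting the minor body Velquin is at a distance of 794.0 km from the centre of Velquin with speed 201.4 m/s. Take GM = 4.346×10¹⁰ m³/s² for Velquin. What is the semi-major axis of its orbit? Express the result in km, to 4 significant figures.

a ≈ 630.7 km

r = 7.940×10⁵ m.
Vis-viva rearranged: 1/a = 2/r − v²/μ = 2.519×10⁻⁶ − 9.333×10⁻⁷ = 1.586×10⁻⁶ m⁻¹.
a = 6.307×10⁵ m = 630.69 km.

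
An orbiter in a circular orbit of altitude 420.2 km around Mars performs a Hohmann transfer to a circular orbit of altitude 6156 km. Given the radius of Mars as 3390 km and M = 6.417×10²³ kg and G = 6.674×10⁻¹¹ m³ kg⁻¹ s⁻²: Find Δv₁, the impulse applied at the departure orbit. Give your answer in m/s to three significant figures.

Δv ≈ 656 m/s

μ = GM = 6.674×10⁻¹¹ × 6.417×10²³ = 4.283×10¹³ m³/s².
r₁ = 3390 + 420.2 = 3810.2 km = 3.8102×10⁶ m.
r₂ = 3390 + 6156 = 9546.0 km = 9.5460×10⁶ m.
Transfer ellipse a_t = (r₁ + r₂)/2 = 6.678×10⁶ m.
At r₁: circular v_c1 = √(μ/r₁) = 3353 m/s; transfer-periapsis v_p = √[μ(2/r₁ − 1/a_t)] = 4008 m/s.
Δv₁ = v_p − v_c1 = 655.8 m/s.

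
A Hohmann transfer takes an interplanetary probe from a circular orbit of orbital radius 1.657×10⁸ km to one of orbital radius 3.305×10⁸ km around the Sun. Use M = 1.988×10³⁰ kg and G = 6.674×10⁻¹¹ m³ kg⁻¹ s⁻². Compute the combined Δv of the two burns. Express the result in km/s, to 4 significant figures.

Δv_total ≈ 8.025 km/s

μ = GM = 6.674×10⁻¹¹ × 1.988×10³⁰ = 1.327×10²⁰ m³/s².
r₁ = 1.657×10⁸ km = 1.657×10¹¹ m.
r₂ = 3.305×10⁸ km = 3.305×10¹¹ m.
Transfer ellipse a_t = (r₁ + r₂)/2 = 2.481×10¹¹ m.
At r₁: circular v_c1 = √(μ/r₁) = 28300 m/s; transfer-perihelion v_p = √[μ(2/r₁ − 1/a_t)] = 32660 m/s.
Δv₁ = v_p − v_c1 = 4363 m/s.
At r₂: circular v_c2 = √(μ/r₂) = 20040 m/s; transfer-aphelion v_a = √[μ(2/r₂ − 1/a_t)] = 16370 m/s.
Δv₂ = v_c2 − v_a = 3662 m/s.
Total Δv = Δv₁ + Δv₂ = 8025 m/s = 8.025 km/s.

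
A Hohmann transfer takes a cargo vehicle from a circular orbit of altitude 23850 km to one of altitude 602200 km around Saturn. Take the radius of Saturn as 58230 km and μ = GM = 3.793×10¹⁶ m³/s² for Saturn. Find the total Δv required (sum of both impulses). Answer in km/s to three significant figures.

r₁ = 58230 + 23850 = 82080 km = 8.2080×10⁷ m.
r₂ = 58230 + 602200 = 660430 km = 6.6043×10⁸ m.
Transfer ellipse a_t = (r₁ + r₂)/2 = 3.713×10⁸ m.
At r₁: circular v_c1 = √(μ/r₁) = 21500 m/s; transfer-perikrone v_p = √[μ(2/r₁ − 1/a_t)] = 28670 m/s.
Δv₁ = v_p − v_c1 = 7175 m/s.
At r₂: circular v_c2 = √(μ/r₂) = 7578 m/s; transfer-apokrone v_a = √[μ(2/r₂ − 1/a_t)] = 3563 m/s.
Δv₂ = v_c2 − v_a = 4015 m/s.
Total Δv = Δv₁ + Δv₂ = 11190 m/s = 11.19 km/s.

Δv_total ≈ 11.2 km/s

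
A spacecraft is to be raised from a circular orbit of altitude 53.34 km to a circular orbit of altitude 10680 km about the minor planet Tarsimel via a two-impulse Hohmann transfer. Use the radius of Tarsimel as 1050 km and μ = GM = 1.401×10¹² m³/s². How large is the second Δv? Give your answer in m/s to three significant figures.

Δv ≈ 202 m/s

r₁ = 1050 + 53.34 = 1103.3 km = 1.1033×10⁶ m.
r₂ = 1050 + 10680 = 11730 km = 1.1730×10⁷ m.
Transfer ellipse a_t = (r₁ + r₂)/2 = 6.417×10⁶ m.
At r₁: circular v_c1 = √(μ/r₁) = 1127 m/s; transfer-periapsis v_p = √[μ(2/r₁ − 1/a_t)] = 1524 m/s.
At r₂: circular v_c2 = √(μ/r₂) = 345.6 m/s; transfer-apoapsis v_a = √[μ(2/r₂ − 1/a_t)] = 143.3 m/s.
Δv₂ = v_c2 − v_a = 202.3 m/s.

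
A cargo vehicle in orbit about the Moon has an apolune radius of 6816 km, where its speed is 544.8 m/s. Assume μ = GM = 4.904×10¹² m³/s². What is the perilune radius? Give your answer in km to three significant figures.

r_a = 6.816×10⁶ m.
Specific energy ε = v²/2 − μ/r = -5.711×10⁵ J/kg, so a = −μ/(2ε) = 4.294×10⁶ m.
The apsides satisfy r_p + r_a = 2a, so the perilune radius is 2a − r_a = 1.771×10⁶ m = 1771.2 km.

perilune radius ≈ 1770 km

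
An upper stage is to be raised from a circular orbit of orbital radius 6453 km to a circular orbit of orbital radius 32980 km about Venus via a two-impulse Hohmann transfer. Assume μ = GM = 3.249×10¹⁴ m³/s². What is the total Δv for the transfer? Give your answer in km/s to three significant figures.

r₁ = 6453 km = 6.453×10⁶ m.
r₂ = 32980 km = 3.298×10⁷ m.
Transfer ellipse a_t = (r₁ + r₂)/2 = 1.972×10⁷ m.
At r₁: circular v_c1 = √(μ/r₁) = 7096 m/s; transfer-periapsis v_p = √[μ(2/r₁ − 1/a_t)] = 9177 m/s.
Δv₁ = v_p − v_c1 = 2081 m/s.
At r₂: circular v_c2 = √(μ/r₂) = 3139 m/s; transfer-apoapsis v_a = √[μ(2/r₂ − 1/a_t)] = 1796 m/s.
Δv₂ = v_c2 − v_a = 1343 m/s.
Total Δv = Δv₁ + Δv₂ = 3424 m/s = 3.424 km/s.

Δv_total ≈ 3.42 km/s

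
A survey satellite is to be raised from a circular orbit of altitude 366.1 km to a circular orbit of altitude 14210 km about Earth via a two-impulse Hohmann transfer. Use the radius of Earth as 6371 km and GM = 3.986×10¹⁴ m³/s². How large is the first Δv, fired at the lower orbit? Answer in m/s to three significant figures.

r₁ = 6371 + 366.1 = 6737.1 km = 6.7371×10⁶ m.
r₂ = 6371 + 14210 = 20581 km = 2.0581×10⁷ m.
Transfer ellipse a_t = (r₁ + r₂)/2 = 1.366×10⁷ m.
At r₁: circular v_c1 = √(μ/r₁) = 7692 m/s; transfer-perigee v_p = √[μ(2/r₁ − 1/a_t)] = 9442 m/s.
Δv₁ = v_p − v_c1 = 1750 m/s.

Δv ≈ 1750 m/s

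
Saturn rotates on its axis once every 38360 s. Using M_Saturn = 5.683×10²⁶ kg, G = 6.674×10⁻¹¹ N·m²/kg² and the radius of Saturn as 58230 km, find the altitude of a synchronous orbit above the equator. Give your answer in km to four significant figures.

μ = GM = 6.674×10⁻¹¹ × 5.683×10²⁶ = 3.793×10¹⁶ m³/s².
A synchronous orbit has period T, so by Kepler's third law a = (μT²/4π²)^(1/3).
μT²/4π² = 3.793×10¹⁶ × (3.836×10⁴)² / 39.48 = 1.414×10²⁴ m³.
a = 1.122×10⁸ m = 1.1223×10⁵ km.
Altitude h = a − R = 1.1223×10⁵ − 58230 = 54003 km.

h_sync ≈ 54000 km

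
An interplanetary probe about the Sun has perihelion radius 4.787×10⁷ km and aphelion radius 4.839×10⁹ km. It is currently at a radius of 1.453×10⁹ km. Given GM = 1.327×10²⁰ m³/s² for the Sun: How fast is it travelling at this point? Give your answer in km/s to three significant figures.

v ≈ 11.3 km/s

Semi-major axis a = (r_p + r_a)/2 = 2.4434×10⁹ km = 2.443×10¹² m.
Vis-viva: v² = μ(2/r − 1/a) = 1.327×10²⁰ × (1.376×10⁻¹² − 4.093×10⁻¹³) = 1.283×10⁸ m²/s².
v = 11330 m/s = 11.33 km/s.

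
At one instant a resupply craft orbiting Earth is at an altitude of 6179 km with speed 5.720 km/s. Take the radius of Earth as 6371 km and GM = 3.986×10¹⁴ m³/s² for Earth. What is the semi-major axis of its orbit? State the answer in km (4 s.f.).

r = 6371 + 6179 = 12550 km = 1.255×10⁷ m.
Vis-viva rearranged: 1/a = 2/r − v²/μ = 1.594×10⁻⁷ − 8.208×10⁻⁸ = 7.728×10⁻⁸ m⁻¹.
a = 1.294×10⁷ m = 12940 km.

a ≈ 12940 km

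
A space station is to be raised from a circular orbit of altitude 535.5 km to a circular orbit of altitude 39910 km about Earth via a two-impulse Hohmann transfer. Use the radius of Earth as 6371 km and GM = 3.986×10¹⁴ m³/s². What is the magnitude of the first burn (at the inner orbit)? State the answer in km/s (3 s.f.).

r₁ = 6371 + 535.5 = 6906.5 km = 6.9065×10⁶ m.
r₂ = 6371 + 39910 = 46281 km = 4.6281×10⁷ m.
Transfer ellipse a_t = (r₁ + r₂)/2 = 2.659×10⁷ m.
At r₁: circular v_c1 = √(μ/r₁) = 7597 m/s; transfer-perigee v_p = √[μ(2/r₁ − 1/a_t)] = 10020 m/s.
Δv₁ = v_p − v_c1 = 2425 m/s.
= 2.425 km/s.

Δv ≈ 2.42 km/s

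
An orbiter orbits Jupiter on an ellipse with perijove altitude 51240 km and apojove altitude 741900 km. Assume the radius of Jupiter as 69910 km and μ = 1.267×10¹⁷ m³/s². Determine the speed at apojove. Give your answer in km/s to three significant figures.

r_p = 69910 + 51240 = 121150 km = 1.2115×10⁸ m.
r_a = 69910 + 741900 = 811810 km = 8.1181×10⁸ m.
Semi-major axis a = (r_p + r_a)/2 = 4.6648×10⁵ km = 4.665×10⁸ m.
Vis-viva: v² = μ(2/r − 1/a) = 1.267×10¹⁷ × (2.464×10⁻⁹ − 2.144×10⁻⁹) = 4.053×10⁷ m²/s².
v = 6367 m/s = 6.367 km/s.

v ≈ 6.37 km/s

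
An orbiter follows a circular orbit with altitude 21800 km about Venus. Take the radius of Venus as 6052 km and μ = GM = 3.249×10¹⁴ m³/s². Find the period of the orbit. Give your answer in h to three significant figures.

T ≈ 14.2 h

r = 6052 + 21800 = 27852 km = 2.7852×10⁷ m.
Kepler's third law: T = 2π√(r³/μ) = 2π√((2.785×10⁷)³ / 3.249×10¹⁴).
r³/μ = 6.650×10⁷ s², so T = 2π × 8.155×10³ = 5.124×10⁴ s.
Converting: 5.124×10⁴ s ÷ 3600 = 14.23 h.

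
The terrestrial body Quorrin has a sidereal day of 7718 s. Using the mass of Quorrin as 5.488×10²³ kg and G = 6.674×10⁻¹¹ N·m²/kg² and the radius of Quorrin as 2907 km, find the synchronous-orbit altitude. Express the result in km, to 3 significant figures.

h_sync ≈ 902 km

μ = GM = 6.674×10⁻¹¹ × 5.488×10²³ = 3.663×10¹³ m³/s².
A synchronous orbit has period T, so by Kepler's third law a = (μT²/4π²)^(1/3).
μT²/4π² = 3.663×10¹³ × (7.718×10³)² / 39.48 = 5.526×10¹⁹ m³.
a = 3.809×10⁶ m = 3809.1 km.
Altitude h = a − R = 3809.1 − 2907 = 902.05 km.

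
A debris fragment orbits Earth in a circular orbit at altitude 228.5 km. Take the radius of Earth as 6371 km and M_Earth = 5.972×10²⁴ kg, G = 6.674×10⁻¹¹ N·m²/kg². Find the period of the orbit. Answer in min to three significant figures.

μ = GM = 6.674×10⁻¹¹ × 5.972×10²⁴ = 3.986×10¹⁴ m³/s².
r = 6371 + 228.5 = 6599.5 km = 6.5995×10⁶ m.
Kepler's third law: T = 2π√(r³/μ) = 2π√((6.600×10⁶)³ / 3.986×10¹⁴).
r³/μ = 7.212×10⁵ s², so T = 2π × 8.492×10² = 5.336×10³ s.
Converting: 5.336×10³ s ÷ 60.00 = 88.93 min.

T ≈ 88.9 min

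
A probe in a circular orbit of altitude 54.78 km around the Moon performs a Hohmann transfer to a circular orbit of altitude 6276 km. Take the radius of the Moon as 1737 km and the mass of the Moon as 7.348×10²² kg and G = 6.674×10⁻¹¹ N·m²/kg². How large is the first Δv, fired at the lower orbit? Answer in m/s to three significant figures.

Δv ≈ 461 m/s

μ = GM = 6.674×10⁻¹¹ × 7.348×10²² = 4.904×10¹² m³/s².
r₁ = 1737 + 54.78 = 1791.8 km = 1.7918×10⁶ m.
r₂ = 1737 + 6276 = 8013.0 km = 8.0130×10⁶ m.
Transfer ellipse a_t = (r₁ + r₂)/2 = 4.902×10⁶ m.
At r₁: circular v_c1 = √(μ/r₁) = 1654 m/s; transfer-perilune v_p = √[μ(2/r₁ − 1/a_t)] = 2115 m/s.
Δv₁ = v_p − v_c1 = 460.7 m/s.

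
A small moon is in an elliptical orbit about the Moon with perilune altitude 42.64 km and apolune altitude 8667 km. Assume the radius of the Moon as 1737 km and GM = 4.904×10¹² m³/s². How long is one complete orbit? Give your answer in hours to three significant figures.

r_p = 1737 + 42.64 = 1779.6 km = 1.7796×10⁶ m.
r_a = 1737 + 8667 = 10404 km = 1.0404×10⁷ m.
Semi-major axis a = (r_p + r_a)/2 = (1779.6 + 10404)/2 = 6091.8 km = 6.092×10⁶ m.
By Kepler's third law T = 2π√(a³/μ) = 2π × 6.790×10³ = 4.266×10⁴ s.
= 11.85 hours.

T ≈ 11.9 hours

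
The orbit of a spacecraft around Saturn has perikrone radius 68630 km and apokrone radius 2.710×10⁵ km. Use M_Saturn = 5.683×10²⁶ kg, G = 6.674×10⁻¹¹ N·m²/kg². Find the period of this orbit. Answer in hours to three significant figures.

T ≈ 19.8 hours

μ = GM = 6.674×10⁻¹¹ × 5.683×10²⁶ = 3.793×10¹⁶ m³/s².
Semi-major axis a = (r_p + r_a)/2 = (68630 + 2.7100×10⁵)/2 = 1.6982×10⁵ km = 1.698×10⁸ m.
By Kepler's third law T = 2π√(a³/μ) = 2π × 1.136×10⁴ = 7.139×10⁴ s.
= 19.83 hours.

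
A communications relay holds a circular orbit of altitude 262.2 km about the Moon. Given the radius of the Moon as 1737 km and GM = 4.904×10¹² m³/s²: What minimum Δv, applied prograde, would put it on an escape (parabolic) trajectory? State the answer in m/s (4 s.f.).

Δv ≈ 648.7 m/s

r = 1737 + 262.2 = 1999.2 km = 1.9992×10⁶ m.
Circular speed v_c = √(μ/r) = 1566 m/s.
Escape speed v_esc = √(2μ/r) = √2 × v_c = 2215 m/s.
Δv = v_esc − v_c = 648.7 m/s.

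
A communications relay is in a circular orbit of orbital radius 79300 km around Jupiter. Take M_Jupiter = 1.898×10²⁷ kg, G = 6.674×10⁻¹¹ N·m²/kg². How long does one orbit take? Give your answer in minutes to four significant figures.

μ = GM = 6.674×10⁻¹¹ × 1.898×10²⁷ = 1.267×10¹⁷ m³/s².
r = 79300 km = 7.930×10⁷ m.
Kepler's third law: T = 2π√(r³/μ) = 2π√((7.930×10⁷)³ / 1.267×10¹⁷).
r³/μ = 3.937×10⁶ s², so T = 2π × 1.984×10³ = 1.247×10⁴ s.
Converting: 1.247×10⁴ s ÷ 60.00 = 207.8 minutes.

T ≈ 207.8 minutes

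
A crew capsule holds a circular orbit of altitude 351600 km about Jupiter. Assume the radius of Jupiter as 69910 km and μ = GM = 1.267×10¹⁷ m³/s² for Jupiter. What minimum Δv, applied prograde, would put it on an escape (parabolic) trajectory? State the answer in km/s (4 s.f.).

r = 69910 + 351600 = 421510 km = 4.2151×10⁸ m.
Circular speed v_c = √(μ/r) = 17340 m/s.
Escape speed v_esc = √(2μ/r) = √2 × v_c = 24520 m/s.
Δv = v_esc − v_c = 7181 m/s = 7.181 km/s.

Δv ≈ 7.181 km/s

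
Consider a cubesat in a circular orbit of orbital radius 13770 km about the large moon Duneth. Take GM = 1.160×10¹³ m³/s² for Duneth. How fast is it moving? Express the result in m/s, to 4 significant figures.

v ≈ 917.8 m/s

r = 13770 km = 1.377×10⁷ m.
For a circular orbit v = √(μ/r) = √(1.160×10¹³ / 1.377×10⁷) = √(8.424×10⁵) = 917.8 m/s.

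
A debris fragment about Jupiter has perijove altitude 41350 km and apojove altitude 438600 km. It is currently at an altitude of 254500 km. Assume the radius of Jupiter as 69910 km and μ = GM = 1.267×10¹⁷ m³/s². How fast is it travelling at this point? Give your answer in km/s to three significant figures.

v ≈ 19.3 km/s

r_p = 69910 + 41350 = 111260 km = 1.1126×10⁸ m.
r_a = 69910 + 438600 = 508510 km = 5.0851×10⁸ m.
r = 69910 + 254500 = 3.2441×10⁵ km = 3.244×10⁸ m.
Semi-major axis a = (r_p + r_a)/2 = 3.0988×10⁵ km = 3.099×10⁸ m.
Vis-viva: v² = μ(2/r − 1/a) = 1.267×10¹⁷ × (6.165×10⁻⁹ − 3.227×10⁻⁹) = 3.722×10⁸ m²/s².
v = 19290 m/s = 19.29 km/s.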